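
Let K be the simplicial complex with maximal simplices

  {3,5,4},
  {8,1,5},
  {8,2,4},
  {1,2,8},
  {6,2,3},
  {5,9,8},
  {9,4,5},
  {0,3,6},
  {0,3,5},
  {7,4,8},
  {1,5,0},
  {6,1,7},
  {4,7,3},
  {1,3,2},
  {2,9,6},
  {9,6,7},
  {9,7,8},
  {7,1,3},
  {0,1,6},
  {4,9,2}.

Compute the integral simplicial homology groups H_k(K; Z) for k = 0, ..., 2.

Fix the vertex order 0 < 1 < 2 < 3 < 4 < 5 < 6 < 7 < 8 < 9 and write every simplex with vertices in increasing order. Then dim K = 2 and the simplices of K are:

  0-simplices (10): [0], [1], [2], [3], [4], [5], [6], [7], [8], [9]
  1-simplices (30): (30 of them)
  2-simplices (20): (20 of them)

Hence C_0 ≅ Z^10, C_1 ≅ Z^30, C_2 ≅ Z^20.

Boundary ∂_1: C_1 → C_0 maps an edge to its endpoints' difference, ∂[p,q] = q − p.
As a 10×30 matrix over Z this has rank 9, with invariant factors (1,1,1,1,1,1,1,1,1).

The boundary map ∂_2: C_2 → C_1 sends each 2-simplex [p,q,r] to [q,r] − [p,r] + [p,q]. For instance
  ∂[1,6,7] = [6,7] − [1,7] + [1,6],
  ∂[2,3,6] = [3,6] − [2,6] + [2,3].
As a 30×20 matrix over Z this has rank 20, with invariant factors (1,1,1,1,1,1,1,1,1,1,1,1,1,1,1,1,1,1,1,2).

From H_k ≅ ker(∂_k) / im(∂_{k+1}) we obtain:

  H_0: rank C_0 − rank ∂_1 = 10 − 9 = 1, and the invariant factors of ∂_1 are all 1, so H_0 ≅ Z.
  H_1: rank ker ∂_1 − rank ∂_2 = (30 − 9) − 20 = 1, and ∂_2 has invariant factor 2 > 1, so H_1 ≅ Z ⊕ Z_2.
  H_2: rank ker ∂_2 − rank ∂_3 = (20 − 20) − 0 = 0, and there is no ∂_3, so H_2 ≅ 0.

H_0 = Z,  H_1 = Z ⊕ Z_2,  H_2 = 0.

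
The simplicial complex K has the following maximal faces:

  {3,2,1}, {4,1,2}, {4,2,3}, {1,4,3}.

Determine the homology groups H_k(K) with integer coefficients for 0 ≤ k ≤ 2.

H_0 = Z,  H_1 = 0,  H_2 = Z.

We work with the vertex ordering 1 < 2 < 3 < 4. The simplices of K, each written with vertices in increasing order, are:

  0-simplices (4): [1], [2], [3], [4]
  1-simplices (6): [1,2], [1,3], [1,4], [2,3], [2,4], [3,4]
  2-simplices (4): [1,2,3], [1,2,4], [1,3,4], [2,3,4]

Hence C_0 ≅ Z^4, C_1 ≅ Z^6, C_2 ≅ Z^4.

The boundary map ∂_1: C_1 → C_0 is given by ∂[p,q] = [q] − [p].
The 4×6 boundary matrix has rank 3 and Smith normal form diag(1,1,1).

Boundary ∂_2: C_2 → C_1 maps a triangle to the signed sum of its edges. For instance
  ∂[1,2,4] = [2,4] − [1,4] + [1,2],
  ∂[1,3,4] = [3,4] − [1,4] + [1,3].
This gives a 6×4 integer matrix of rank 3; reducing to Smith normal form yields diagonal entries (1,1,1).

Now H_k = ker ∂_k / im ∂_{k+1}, so:

  H_0: rank C_0 − rank ∂_1 = 4 − 3 = 1, and the invariant factors of ∂_1 are all 1, so H_0 ≅ Z.
  H_1: rank ker ∂_1 − rank ∂_2 = (6 − 3) − 3 = 0, and the invariant factors of ∂_2 are all 1, so H_1 ≅ 0.
  H_2: rank ker ∂_2 − rank ∂_3 = (4 − 3) − 0 = 1, and there is no ∂_3, so H_2 ≅ Z.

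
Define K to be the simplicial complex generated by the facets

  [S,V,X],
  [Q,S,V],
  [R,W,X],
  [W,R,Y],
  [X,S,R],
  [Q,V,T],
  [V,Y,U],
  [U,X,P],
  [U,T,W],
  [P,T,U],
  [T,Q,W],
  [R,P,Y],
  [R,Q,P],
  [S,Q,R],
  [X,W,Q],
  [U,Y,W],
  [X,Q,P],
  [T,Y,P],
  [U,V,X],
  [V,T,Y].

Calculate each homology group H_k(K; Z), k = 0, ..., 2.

H_0 ≅ Z,  H_1 ≅ Z ⊕ Z/2,  H_2 = 0.

We work with the vertex ordering P < Q < R < S < T < U < V < W < X < Y. The simplices of K, each written with vertices in increasing order, are:

  0-simplices (10): P, Q, R, S, T, U, V, W, X, Y
  1-simplices (30): PQ, PR, PT, PU, PX, PY, QR, QS, QT, QV, QW, QX, RS, RW, RX, RY, SV, SX, TU, TV, TW, TY, UV, UW, UX, UY, VX, VY, WX, WY
  2-simplices (20): PQR, PQX, PRY, PTU, PTY, PUX, QRS, QSV, QTV, QTW, QWX, RSX, RWX, RWY, SVX, TUW, TVY, UVX, UVY, UWY

Hence C_0 ≅ Z^10, C_1 ≅ Z^30, C_2 ≅ Z^20.

The boundary map ∂_1: C_1 → C_0 sends each edge [p,q] (with p < q) to q − p.
The resulting 10×30 matrix has rank 9, and its Smith normal form has invariant factors (1,1,1,1,1,1,1,1,1).

Boundary ∂_2: C_2 → C_1 sends each 2-simplex [p,q,r] to [q,r] − [p,r] + [p,q]. For instance
  ∂PTU = TU − PU + PT,
  ∂PQX = QX − PX + PQ.
The 30×20 boundary matrix has rank 20 and Smith normal form diag(1,1,1,1,1,1,1,1,1,1,1,1,1,1,1,1,1,1,1,2).

Computing H_k = (kernel of ∂_k) / (image of ∂_{k+1}):

  H_0: rank C_0 − rank ∂_1 = 10 − 9 = 1, and the invariant factors of ∂_1 are all 1, so H_0 = Z.
  H_1: rank ker ∂_1 − rank ∂_2 = (30 − 9) − 20 = 1, and ∂_2 has invariant factor 2 > 1, so H_1 = Z ⊕ Z/2.
  H_2: rank ker ∂_2 − rank ∂_3 = (20 − 20) − 0 = 0, and there is no ∂_3, so H_2 = 0.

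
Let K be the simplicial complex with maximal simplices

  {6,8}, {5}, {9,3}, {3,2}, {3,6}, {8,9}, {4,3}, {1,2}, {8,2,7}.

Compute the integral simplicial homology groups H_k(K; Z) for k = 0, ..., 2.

H_0 = Z^2,  H_1 = Z^2,  H_2 = 0.

Take the total order 1 < 2 < 3 < 4 < 5 < 6 < 7 < 8 < 9 on the vertex set. Then K (dimension 2) consists of the simplices:

  0-simplices (9): [1], [2], [3], [4], [5], [6], [7], [8], [9]
  1-simplices (10): [1,2], [2,3], [2,7], [2,8], [3,4], [3,6], [3,9], [6,8], [7,8], [8,9]
  2-simplices (1): [2,7,8]

so the chain groups are C_0 ≅ Z^9, C_1 ≅ Z^10, C_2 ≅ Z^1.

∂_1: C_1 → C_0 sends each edge [p,q] (with p < q) to q − p. For instance
  ∂[6,8] = [8] − [6].
As a 9×10 matrix over Z this has rank 7, with invariant factors (1,1,1,1,1,1,1).

∂_2: C_2 → C_1 maps a triangle to the signed sum of its edges. For instance
  ∂[2,7,8] = [7,8] − [2,8] + [2,7].
The 10×1 boundary matrix has rank 1 and Smith normal form diag(1).

From H_k ≅ ker(∂_k) / im(∂_{k+1}) we obtain:

  H_0: rank C_0 − rank ∂_1 = 9 − 7 = 2, and the invariant factors of ∂_1 are all 1, so H_0 ≅ Z^2.
  H_1: rank ker ∂_1 − rank ∂_2 = (10 − 7) − 1 = 2, and the invariant factors of ∂_2 are all 1, so H_1 ≅ Z^2.
  H_2: rank ker ∂_2 − rank ∂_3 = (1 − 1) − 0 = 0, and there is no ∂_3, so H_2 ≅ 0.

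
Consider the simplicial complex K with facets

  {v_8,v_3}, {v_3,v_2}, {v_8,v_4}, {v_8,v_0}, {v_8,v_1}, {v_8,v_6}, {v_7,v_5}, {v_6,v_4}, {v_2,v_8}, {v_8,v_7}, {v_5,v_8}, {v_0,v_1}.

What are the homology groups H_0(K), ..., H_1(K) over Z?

H_0 ≅ Z,  H_1 ≅ Z^4.

Order the vertices as v_0 < v_1 < v_2 < v_3 < v_4 < v_5 < v_6 < v_7 < v_8. Listing each simplex with vertices in this order, K has dimension 1 with simplices:

  0-simplices (9): [v_0], [v_1], [v_2], [v_3], [v_4], [v_5], [v_6], [v_7], [v_8]
  1-simplices (12): [v_0,v_1], [v_0,v_8], [v_1,v_8], [v_2,v_3], [v_2,v_8], [v_3,v_8], [v_4,v_6], [v_4,v_8], [v_5,v_7], [v_5,v_8], [v_6,v_8], [v_7,v_8]

Hence C_0 ≅ Z^9, C_1 ≅ Z^12.

The boundary map ∂_1: C_1 → C_0 sends each edge [p,q] (with p < q) to q − p. For instance
  ∂[v_6,v_8] = [v_8] − [v_6].
The 9×12 boundary matrix has rank 8 and Smith normal form diag(1,1,1,1,1,1,1,1).

From H_k ≅ ker(∂_k) / im(∂_{k+1}) we obtain:

  H_0: rank C_0 − rank ∂_1 = 9 − 8 = 1, and the invariant factors of ∂_1 are all 1, so H_0 = Z.
  H_1: rank ker ∂_1 − rank ∂_2 = (12 − 8) − 0 = 4, and there is no ∂_2, so H_1 = Z^4.

As a check, the Euler characteristic is 9 − 12 = -3, which agrees with 1 − 4 = -3.
(K is a triangulation of a wedge of 4 circles.)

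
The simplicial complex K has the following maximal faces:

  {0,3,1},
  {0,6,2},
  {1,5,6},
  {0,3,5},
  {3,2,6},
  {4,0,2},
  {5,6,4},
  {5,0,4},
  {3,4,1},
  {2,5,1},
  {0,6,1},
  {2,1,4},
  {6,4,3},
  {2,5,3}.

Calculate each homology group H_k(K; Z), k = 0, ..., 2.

We work with the vertex ordering 0 < 1 < 2 < 3 < 4 < 5 < 6. The simplices of K, each written with vertices in increasing order, are:

  0-simplices (7): [0], [1], [2], [3], [4], [5], [6]
  1-simplices (21): [0,1], [0,2], [0,3], [0,4], [0,5], [0,6], [1,2], [1,3], [1,4], [1,5], [1,6], [2,3], [2,4], [2,5], [2,6], [3,4], [3,5], [3,6], [4,5], [4,6], [5,6]
  2-simplices (14): [0,1,3], [0,1,6], [0,2,4], [0,2,6], [0,3,5], [0,4,5], [1,2,4], [1,2,5], [1,3,4], [1,5,6], [2,3,5], [2,3,6], [3,4,6], [4,5,6]

so the chain groups are C_0 ≅ Z^7, C_1 ≅ Z^21, C_2 ≅ Z^14.

∂_1: C_1 → C_0 sends each edge [p,q] (with p < q) to q − p.
The 7×21 boundary matrix has rank 6 and Smith normal form diag(1,1,1,1,1,1).

The boundary map ∂_2: C_2 → C_1 acts by ∂[p,q,r] = [q,r] − [p,r] + [p,q]. For instance
  ∂[0,3,5] = [3,5] − [0,5] + [0,3],
  ∂[1,2,5] = [2,5] − [1,5] + [1,2].
The resulting 21×14 matrix has rank 13, and its Smith normal form has invariant factors (1,1,1,1,1,1,1,1,1,1,1,1,1).

Now H_k = ker ∂_k / im ∂_{k+1}, so:

  H_0: rank C_0 − rank ∂_1 = 7 − 6 = 1, and the invariant factors of ∂_1 are all 1, so H_0 ≅ Z.
  H_1: rank ker ∂_1 − rank ∂_2 = (21 − 6) − 13 = 2, and the invariant factors of ∂_2 are all 1, so H_1 ≅ Z^2.
  H_2: rank ker ∂_2 − rank ∂_3 = (14 − 13) − 0 = 1, and there is no ∂_3, so H_2 ≅ Z.

(K is a triangulation of the torus T^2.)

H_0 = Z,  H_1 = Z^2,  H_2 = Z.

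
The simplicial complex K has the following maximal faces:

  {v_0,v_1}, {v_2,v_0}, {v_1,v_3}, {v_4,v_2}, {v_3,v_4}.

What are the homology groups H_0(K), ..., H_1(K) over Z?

Fix the vertex order v_0 < v_1 < v_2 < v_3 < v_4 and write every simplex with vertices in increasing order. Then dim K = 1 and the simplices of K are:

  0-simplices (5): [v_0], [v_1], [v_2], [v_3], [v_4]
  1-simplices (5): [v_0,v_1], [v_0,v_2], [v_1,v_3], [v_2,v_4], [v_3,v_4]

giving chain groups C_0 ≅ Z^5, C_1 ≅ Z^5.

Boundary ∂_1: C_1 → C_0 sends each edge [p,q] (with p < q) to q − p. For instance
  ∂[v_2,v_4] = [v_4] − [v_2].
The resulting 5×5 matrix has rank 4, and its Smith normal form has invariant factors (1,1,1,1).

Reading off H_k = ker ∂_k / im ∂_{k+1}:

  H_0: rank C_0 − rank ∂_1 = 5 − 4 = 1, and the invariant factors of ∂_1 are all 1, so H_0 = Z.
  H_1: rank ker ∂_1 − rank ∂_2 = (5 − 4) − 0 = 1, and there is no ∂_2, so H_1 = Z.

(K is a triangulation of the circle S^1.)

H_0 ≅ Z,  H_1 ≅ Z.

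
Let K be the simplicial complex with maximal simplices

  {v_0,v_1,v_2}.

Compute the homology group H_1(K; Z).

We work with the vertex ordering v_0 < v_1 < v_2. The simplices of K, each written with vertices in increasing order, are:

  0-simplices (3): [v_0], [v_1], [v_2]
  1-simplices (3): [v_0,v_1], [v_0,v_2], [v_1,v_2]
  2-simplices (1): [v_0,v_1,v_2]

giving chain groups C_0 ≅ Z^3, C_1 ≅ Z^3, C_2 ≅ Z^1.

Boundary ∂_1: C_1 → C_0 maps an edge to its endpoints' difference, ∂[p,q] = q − p. For instance
  ∂[v_0,v_1] = [v_1] − [v_0].
The resulting 3×3 matrix has rank 2, and its Smith normal form has invariant factors (1,1).

Boundary ∂_2: C_2 → C_1 acts by ∂[p,q,r] = [q,r] − [p,r] + [p,q]. For instance
  ∂[v_0,v_1,v_2] = [v_1,v_2] − [v_0,v_2] + [v_0,v_1].
As a 3×1 matrix over Z this has rank 1, with invariant factors (1).

From H_k ≅ ker(∂_k) / im(∂_{k+1}) we obtain:

  H_1: rank ker ∂_1 − rank ∂_2 = (3 − 2) − 1 = 0, and the invariant factors of ∂_2 are all 1, so H_1 = 0.

(K is a triangulation of the 2-simplex.)

H_1 = 0.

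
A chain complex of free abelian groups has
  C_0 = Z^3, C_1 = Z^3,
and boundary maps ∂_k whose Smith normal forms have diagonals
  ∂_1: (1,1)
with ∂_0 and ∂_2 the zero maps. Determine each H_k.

H_0 = Z,  H_1 = Z.

H_0: b_0 = 3 − 0 − 2 = 1; torsion from ∂_1 factors > 1: none. So H_0 = Z.
H_1: b_1 = 3 − 2 − 0 = 1; torsion from ∂_2 factors > 1: none. So H_1 = Z.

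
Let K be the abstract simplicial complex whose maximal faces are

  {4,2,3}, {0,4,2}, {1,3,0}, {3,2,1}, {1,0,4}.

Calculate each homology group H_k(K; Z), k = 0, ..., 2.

H_0 ≅ Z,  H_1 ≅ Z,  H_2 = 0.

Order the vertices as 0 < 1 < 2 < 3 < 4. Listing each simplex with vertices in this order, K has dimension 2 with simplices:

  0-simplices (5): [0], [1], [2], [3], [4]
  1-simplices (10): [0,1], [0,2], [0,3], [0,4], [1,2], [1,3], [1,4], [2,3], [2,4], [3,4]
  2-simplices (5): [0,1,3], [0,1,4], [0,2,4], [1,2,3], [2,3,4]

Hence C_0 ≅ Z^5, C_1 ≅ Z^10, C_2 ≅ Z^5.

The boundary map ∂_1: C_1 → C_0 is given by ∂[p,q] = [q] − [p].
This gives a 5×10 integer matrix of rank 4; reducing to Smith normal form yields diagonal entries (1,1,1,1).

∂_2: C_2 → C_1 acts by ∂[p,q,r] = [q,r] − [p,r] + [p,q]. For instance
  ∂[0,2,4] = [2,4] − [0,4] + [0,2],
  ∂[0,1,3] = [1,3] − [0,3] + [0,1].
The resulting 10×5 matrix has rank 5, and its Smith normal form has invariant factors (1,1,1,1,1).

From H_k ≅ ker(∂_k) / im(∂_{k+1}) we obtain:

  H_0: rank C_0 − rank ∂_1 = 5 − 4 = 1, and the invariant factors of ∂_1 are all 1, so H_0 = Z.
  H_1: rank ker ∂_1 − rank ∂_2 = (10 − 4) − 5 = 1, and the invariant factors of ∂_2 are all 1, so H_1 = Z.
  H_2: rank ker ∂_2 − rank ∂_3 = (5 − 5) − 0 = 0, and there is no ∂_3, so H_2 = 0.

(K is a triangulation of the Möbius band.)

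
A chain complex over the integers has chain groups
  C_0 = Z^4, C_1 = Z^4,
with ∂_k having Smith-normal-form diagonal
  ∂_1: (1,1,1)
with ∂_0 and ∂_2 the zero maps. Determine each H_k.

H_0: b_0 = 4 − 0 − 3 = 1; torsion from ∂_1 factors > 1: none. So H_0 = Z.
H_1: b_1 = 4 − 3 − 0 = 1; torsion from ∂_2 factors > 1: none. So H_1 = Z.

H_0 = Z,  H_1 = Z.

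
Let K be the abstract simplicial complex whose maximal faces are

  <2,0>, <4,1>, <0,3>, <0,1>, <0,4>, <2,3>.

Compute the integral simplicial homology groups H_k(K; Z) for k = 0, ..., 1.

Fix the vertex order 0 < 1 < 2 < 3 < 4 and write every simplex with vertices in increasing order. Then dim K = 1 and the simplices of K are:

  0-simplices (5): [0], [1], [2], [3], [4]
  1-simplices (6): [0,1], [0,2], [0,3], [0,4], [1,4], [2,3]

giving chain groups C_0 ≅ Z^5, C_1 ≅ Z^6.

The boundary map ∂_1: C_1 → C_0 is given by ∂[p,q] = [q] − [p]. For instance
  ∂[2,3] = [3] − [2].
As a 5×6 matrix over Z this has rank 4, with invariant factors (1,1,1,1).

Reading off H_k = ker ∂_k / im ∂_{k+1}:

  H_0: rank C_0 − rank ∂_1 = 5 − 4 = 1, and the invariant factors of ∂_1 are all 1, so H_0 = Z.
  H_1: rank ker ∂_1 − rank ∂_2 = (6 − 4) − 0 = 2, and there is no ∂_2, so H_1 = Z^2.

(K is a triangulation of a wedge of 2 circles.)

H_0 = Z,  H_1 = Z^2.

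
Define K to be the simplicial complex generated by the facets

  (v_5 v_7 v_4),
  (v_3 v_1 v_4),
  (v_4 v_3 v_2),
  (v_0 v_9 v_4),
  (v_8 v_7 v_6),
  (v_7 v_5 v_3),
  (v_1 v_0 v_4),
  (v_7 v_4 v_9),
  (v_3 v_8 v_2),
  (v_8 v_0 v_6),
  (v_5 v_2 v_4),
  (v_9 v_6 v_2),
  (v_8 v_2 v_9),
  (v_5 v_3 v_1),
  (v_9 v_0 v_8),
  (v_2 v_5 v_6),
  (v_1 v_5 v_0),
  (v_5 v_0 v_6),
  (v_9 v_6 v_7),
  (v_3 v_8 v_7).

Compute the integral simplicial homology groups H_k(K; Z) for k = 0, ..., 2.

H_0 = Z,  H_1 = Z ⊕ Z_2,  H_2 = 0.

Take the total order v_0 < v_1 < v_2 < v_3 < v_4 < v_5 < v_6 < v_7 < v_8 < v_9 on the vertex set. Then K (dimension 2) consists of the simplices:

  0-simplices (10): [v_0], [v_1], [v_2], [v_3], [v_4], [v_5], [v_6], [v_7], [v_8], [v_9]
  1-simplices (30): (30 of them)
  2-simplices (20): (20 of them)

so the chain groups are C_0 ≅ Z^10, C_1 ≅ Z^30, C_2 ≅ Z^20.

∂_1: C_1 → C_0 is given by ∂[p,q] = [q] − [p]. For instance
  ∂[v_2,v_9] = [v_9] − [v_2].
The resulting 10×30 matrix has rank 9, and its Smith normal form has invariant factors (1,1,1,1,1,1,1,1,1).

The boundary map ∂_2: C_2 → C_1 sends each 2-simplex [p,q,r] to [q,r] − [p,r] + [p,q]. For instance
  ∂[v_0,v_4,v_9] = [v_4,v_9] − [v_0,v_9] + [v_0,v_4],
  ∂[v_0,v_1,v_5] = [v_1,v_5] − [v_0,v_5] + [v_0,v_1].
The 30×20 boundary matrix has rank 20 and Smith normal form diag(1,1,1,1,1,1,1,1,1,1,1,1,1,1,1,1,1,1,1,2).

Computing H_k = (kernel of ∂_k) / (image of ∂_{k+1}):

  H_0: rank C_0 − rank ∂_1 = 10 − 9 = 1, and the invariant factors of ∂_1 are all 1, so H_0 = Z.
  H_1: rank ker ∂_1 − rank ∂_2 = (30 − 9) − 20 = 1, and ∂_2 has invariant factor 2 > 1, so H_1 = Z ⊕ Z_2.
  H_2: rank ker ∂_2 − rank ∂_3 = (20 − 20) − 0 = 0, and there is no ∂_3, so H_2 = 0.

As a check, the Euler characteristic is 10 − 30 + 20 = 0, which agrees with 1 − 1 + 0 = 0.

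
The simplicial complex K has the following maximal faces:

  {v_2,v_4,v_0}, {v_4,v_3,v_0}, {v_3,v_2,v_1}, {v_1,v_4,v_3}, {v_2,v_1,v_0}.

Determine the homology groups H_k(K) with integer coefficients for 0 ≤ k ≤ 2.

We work with the vertex ordering v_0 < v_1 < v_2 < v_3 < v_4. The simplices of K, each written with vertices in increasing order, are:

  0-simplices (5): [v_0], [v_1], [v_2], [v_3], [v_4]
  1-simplices (10): [v_0,v_1], [v_0,v_2], [v_0,v_3], [v_0,v_4], [v_1,v_2], [v_1,v_3], [v_1,v_4], [v_2,v_3], [v_2,v_4], [v_3,v_4]
  2-simplices (5): [v_0,v_1,v_2], [v_0,v_2,v_4], [v_0,v_3,v_4], [v_1,v_2,v_3], [v_1,v_3,v_4]

Hence C_0 ≅ Z^5, C_1 ≅ Z^10, C_2 ≅ Z^5.

∂_1: C_1 → C_0 is given by ∂[p,q] = [q] − [p].
The resulting 5×10 matrix has rank 4, and its Smith normal form has invariant factors (1,1,1,1).

∂_2: C_2 → C_1 acts by ∂[p,q,r] = [q,r] − [p,r] + [p,q]. For instance
  ∂[v_0,v_1,v_2] = [v_1,v_2] − [v_0,v_2] + [v_0,v_1],
  ∂[v_0,v_2,v_4] = [v_2,v_4] − [v_0,v_4] + [v_0,v_2].
The 10×5 boundary matrix has rank 5 and Smith normal form diag(1,1,1,1,1).

Reading off H_k = ker ∂_k / im ∂_{k+1}:

  H_0: rank C_0 − rank ∂_1 = 5 − 4 = 1, and the invariant factors of ∂_1 are all 1, so H_0 = Z.
  H_1: rank ker ∂_1 − rank ∂_2 = (10 − 4) − 5 = 1, and the invariant factors of ∂_2 are all 1, so H_1 = Z.
  H_2: rank ker ∂_2 − rank ∂_3 = (5 − 5) − 0 = 0, and there is no ∂_3, so H_2 = 0.

H_0 = Z,  H_1 = Z,  H_2 = 0.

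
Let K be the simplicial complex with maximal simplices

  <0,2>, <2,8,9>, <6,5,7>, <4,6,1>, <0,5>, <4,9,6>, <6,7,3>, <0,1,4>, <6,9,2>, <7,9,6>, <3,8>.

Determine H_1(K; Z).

Take the total order 0 < 1 < 2 < 3 < 4 < 5 < 6 < 7 < 8 < 9 on the vertex set. Then K (dimension 2) consists of the simplices:

  0-simplices (10): [0], [1], [2], [3], [4], [5], [6], [7], [8], [9]
  1-simplices (20): [0,1], [0,2], [0,4], [0,5], [1,4], [1,6], [2,6], [2,8], [2,9], [3,6], [3,7], [3,8], [4,6], [4,9], [5,6], [5,7], [6,7], [6,9], [7,9], [8,9]
  2-simplices (8): [0,1,4], [1,4,6], [2,6,9], [2,8,9], [3,6,7], [4,6,9], [5,6,7], [6,7,9]

so the chain groups are C_0 ≅ Z^10, C_1 ≅ Z^20, C_2 ≅ Z^8.

∂_1: C_1 → C_0 is given by ∂[p,q] = [q] − [p]. For instance
  ∂[3,8] = [8] − [3].
The resulting 10×20 matrix has rank 9, and its Smith normal form has invariant factors (1,1,1,1,1,1,1,1,1).

∂_2: C_2 → C_1 sends each 2-simplex [p,q,r] to [q,r] − [p,r] + [p,q]. For instance
  ∂[1,4,6] = [4,6] − [1,6] + [1,4],
  ∂[3,6,7] = [6,7] − [3,7] + [3,6].
As a 20×8 matrix over Z this has rank 8, with invariant factors (1,1,1,1,1,1,1,1).

Computing H_k = (kernel of ∂_k) / (image of ∂_{k+1}):

  H_1: rank ker ∂_1 − rank ∂_2 = (20 − 9) − 8 = 3, and the invariant factors of ∂_2 are all 1, so H_1 ≅ Z^3.

H_1 ≅ Z^3.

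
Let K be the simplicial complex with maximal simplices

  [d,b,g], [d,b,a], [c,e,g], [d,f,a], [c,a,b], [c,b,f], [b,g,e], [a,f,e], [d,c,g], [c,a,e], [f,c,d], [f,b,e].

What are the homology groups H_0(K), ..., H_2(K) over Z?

H_0 = Z,  H_1 = Z_2,  H_2 = 0.

Fix the vertex order a < b < c < d < e < f < g and write every simplex with vertices in increasing order. Then dim K = 2 and the simplices of K are:

  0-simplices (7): a, b, c, d, e, f, g
  1-simplices (18): ab, ac, ad, ae, af, bc, bd, be, bf, bg, cd, ce, cf, cg, df, dg, ef, eg
  2-simplices (12): abc, abd, ace, adf, aef, bcf, bdg, bef, beg, cdf, cdg, ceg

Hence C_0 ≅ Z^7, C_1 ≅ Z^18, C_2 ≅ Z^12.

Boundary ∂_1: C_1 → C_0 is given by ∂[p,q] = [q] − [p].
The resulting 7×18 matrix has rank 6, and its Smith normal form has invariant factors (1,1,1,1,1,1).

∂_2: C_2 → C_1 maps a triangle to the signed sum of its edges. For instance
  ∂bef = ef − bf + be,
  ∂bcf = cf − bf + bc.
This gives a 18×12 integer matrix of rank 12; reducing to Smith normal form yields diagonal entries (1,1,1,1,1,1,1,1,1,1,1,2).

Now H_k = ker ∂_k / im ∂_{k+1}, so:

  H_0: rank C_0 − rank ∂_1 = 7 − 6 = 1, and the invariant factors of ∂_1 are all 1, so H_0 = Z.
  H_1: rank ker ∂_1 − rank ∂_2 = (18 − 6) − 12 = 0, and ∂_2 has invariant factor 2 > 1, so H_1 = Z_2.
  H_2: rank ker ∂_2 − rank ∂_3 = (12 − 12) − 0 = 0, and there is no ∂_3, so H_2 = 0.

(K is a triangulation of the real projective plane RP^2.)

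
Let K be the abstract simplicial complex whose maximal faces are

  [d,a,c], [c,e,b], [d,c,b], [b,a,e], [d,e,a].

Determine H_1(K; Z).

H_1 = Z.

Fix the vertex order a < b < c < d < e and write every simplex with vertices in increasing order. Then dim K = 2 and the simplices of K are:

  0-simplices (5): a, b, c, d, e
  1-simplices (10): ab, ac, ad, ae, bc, bd, be, cd, ce, de
  2-simplices (5): abe, acd, ade, bcd, bce

so the chain groups are C_0 ≅ Z^5, C_1 ≅ Z^10, C_2 ≅ Z^5.

Boundary ∂_1: C_1 → C_0 maps an edge to its endpoints' difference, ∂[p,q] = q − p.
The 5×10 boundary matrix has rank 4 and Smith normal form diag(1,1,1,1).

The boundary map ∂_2: C_2 → C_1 sends each 2-simplex [p,q,r] to [q,r] − [p,r] + [p,q]. For instance
  ∂bcd = cd − bd + bc,
  ∂abe = be − ae + ab.
This gives a 10×5 integer matrix of rank 5; reducing to Smith normal form yields diagonal entries (1,1,1,1,1).

From H_k ≅ ker(∂_k) / im(∂_{k+1}) we obtain:

  H_1: rank ker ∂_1 − rank ∂_2 = (10 − 4) − 5 = 1, and the invariant factors of ∂_2 are all 1, so H_1 = Z.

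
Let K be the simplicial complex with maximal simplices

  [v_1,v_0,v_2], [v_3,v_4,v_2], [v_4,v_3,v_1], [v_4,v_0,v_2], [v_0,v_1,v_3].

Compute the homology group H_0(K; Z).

We work with the vertex ordering v_0 < v_1 < v_2 < v_3 < v_4. The simplices of K, each written with vertices in increasing order, are:

  0-simplices (5): [v_0], [v_1], [v_2], [v_3], [v_4]
  1-simplices (10): [v_0,v_1], [v_0,v_2], [v_0,v_3], [v_0,v_4], [v_1,v_2], [v_1,v_3], [v_1,v_4], [v_2,v_3], [v_2,v_4], [v_3,v_4]
  2-simplices (5): [v_0,v_1,v_2], [v_0,v_1,v_3], [v_0,v_2,v_4], [v_1,v_3,v_4], [v_2,v_3,v_4]

Hence C_0 ≅ Z^5, C_1 ≅ Z^10, C_2 ≅ Z^5.

Boundary ∂_1: C_1 → C_0 sends each edge [p,q] (with p < q) to q − p.
The 5×10 boundary matrix has rank 4 and Smith normal form diag(1,1,1,1).

The boundary map ∂_2: C_2 → C_1 acts by ∂[p,q,r] = [q,r] − [p,r] + [p,q]. For instance
  ∂[v_0,v_1,v_2] = [v_1,v_2] − [v_0,v_2] + [v_0,v_1],
  ∂[v_1,v_3,v_4] = [v_3,v_4] − [v_1,v_4] + [v_1,v_3].
The 10×5 boundary matrix has rank 5 and Smith normal form diag(1,1,1,1,1).

Now H_k = ker ∂_k / im ∂_{k+1}, so:

  H_0: rank C_0 − rank ∂_1 = 5 − 4 = 1, and the invariant factors of ∂_1 are all 1, so H_0 ≅ Z.

H_0 = Z.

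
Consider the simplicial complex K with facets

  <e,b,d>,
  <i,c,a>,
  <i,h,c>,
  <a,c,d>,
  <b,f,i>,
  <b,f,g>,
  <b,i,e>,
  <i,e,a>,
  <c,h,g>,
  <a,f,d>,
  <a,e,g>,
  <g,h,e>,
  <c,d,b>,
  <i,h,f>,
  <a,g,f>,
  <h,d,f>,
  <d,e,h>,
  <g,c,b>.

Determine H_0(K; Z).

K has 9 vertices, 27 edges, 18 triangles.
rank ∂_0 = 0, rank ∂_1 = 8 ⇒ b_0 = 9 − 0 − 8 = 1; all invariant factors of ∂_1 are 1 so no torsion. So H_0 = Z.

H_0 ≅ Z.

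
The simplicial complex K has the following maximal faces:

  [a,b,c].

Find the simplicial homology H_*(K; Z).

Order the vertices as a < b < c. Listing each simplex with vertices in this order, K has dimension 2 with simplices:

  0-simplices (3): a, b, c
  1-simplices (3): ab, ac, bc
  2-simplices (1): abc

Hence C_0 ≅ Z^3, C_1 ≅ Z^3, C_2 ≅ Z^1.

Boundary ∂_1: C_1 → C_0 is given by ∂[p,q] = [q] − [p]. For instance
  ∂ab = b − a.
The 3×3 boundary matrix has rank 2 and Smith normal form diag(1,1).

The boundary map ∂_2: C_2 → C_1 sends each 2-simplex [p,q,r] to [q,r] − [p,r] + [p,q]. For instance
  ∂abc = bc − ac + ab.
This gives a 3×1 integer matrix of rank 1; reducing to Smith normal form yields diagonal entries (1).

From H_k ≅ ker(∂_k) / im(∂_{k+1}) we obtain:

  H_0: rank C_0 − rank ∂_1 = 3 − 2 = 1, and the invariant factors of ∂_1 are all 1, so H_0 = Z.
  H_1: rank ker ∂_1 − rank ∂_2 = (3 − 2) − 1 = 0, and the invariant factors of ∂_2 are all 1, so H_1 = 0.
  H_2: rank ker ∂_2 − rank ∂_3 = (1 − 1) − 0 = 0, and there is no ∂_3, so H_2 = 0.

(K is a triangulation of the 2-simplex.)

H_0 = Z,  H_1 = 0,  H_2 = 0.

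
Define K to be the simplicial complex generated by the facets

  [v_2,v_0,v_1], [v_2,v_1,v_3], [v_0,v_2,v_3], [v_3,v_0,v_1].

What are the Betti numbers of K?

b_0 = 1, b_1 = 0, b_2 = 1.

Order the vertices as v_0 < v_1 < v_2 < v_3. Listing each simplex with vertices in this order, K has dimension 2 with simplices:

  0-simplices (4): [v_0], [v_1], [v_2], [v_3]
  1-simplices (6): [v_0,v_1], [v_0,v_2], [v_0,v_3], [v_1,v_2], [v_1,v_3], [v_2,v_3]
  2-simplices (4): [v_0,v_1,v_2], [v_0,v_1,v_3], [v_0,v_2,v_3], [v_1,v_2,v_3]

Hence C_0 ≅ Z^4, C_1 ≅ Z^6, C_2 ≅ Z^4.

Boundary ∂_1: C_1 → C_0 sends each edge [p,q] (with p < q) to q − p.
As a 4×6 matrix over Z this has rank 3, with invariant factors (1,1,1).

∂_2: C_2 → C_1 sends each 2-simplex [p,q,r] to [q,r] − [p,r] + [p,q]. For instance
  ∂[v_1,v_2,v_3] = [v_2,v_3] − [v_1,v_3] + [v_1,v_2],
  ∂[v_0,v_2,v_3] = [v_2,v_3] − [v_0,v_3] + [v_0,v_2].
As a 6×4 matrix over Z this has rank 3, with invariant factors (1,1,1).

From H_k ≅ ker(∂_k) / im(∂_{k+1}) we obtain:

  H_0: rank C_0 − rank ∂_1 = 4 − 3 = 1, and the invariant factors of ∂_1 are all 1, so H_0 = Z.
  H_1: rank ker ∂_1 − rank ∂_2 = (6 − 3) − 3 = 0, and the invariant factors of ∂_2 are all 1, so H_1 = 0.
  H_2: rank ker ∂_2 − rank ∂_3 = (4 − 3) − 0 = 1, and there is no ∂_3, so H_2 = Z.

Hence the Betti numbers are b_0 = 1, b_1 = 0, b_2 = 1.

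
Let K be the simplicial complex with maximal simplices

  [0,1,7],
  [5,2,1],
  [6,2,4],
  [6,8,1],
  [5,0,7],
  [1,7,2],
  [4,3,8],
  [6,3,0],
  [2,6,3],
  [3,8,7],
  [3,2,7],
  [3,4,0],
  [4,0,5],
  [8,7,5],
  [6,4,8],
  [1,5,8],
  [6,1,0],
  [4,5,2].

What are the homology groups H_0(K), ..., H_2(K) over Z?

Fix the vertex order 0 < 1 < 2 < 3 < 4 < 5 < 6 < 7 < 8 and write every simplex with vertices in increasing order. Then dim K = 2 and the simplices of K are:

  0-simplices (9): [0], [1], [2], [3], [4], [5], [6], [7], [8]
  1-simplices (27): (27 of them)
  2-simplices (18): [0,1,6], [0,1,7], [0,3,4], [0,3,6], [0,4,5], [0,5,7], [1,2,5], [1,2,7], [1,5,8], [1,6,8], [2,3,6], [2,3,7], [2,4,5], [2,4,6], [3,4,8], [3,7,8], [4,6,8], [5,7,8]

so the chain groups are C_0 ≅ Z^9, C_1 ≅ Z^27, C_2 ≅ Z^18.

Boundary ∂_1: C_1 → C_0 sends each edge [p,q] (with p < q) to q − p.
As a 9×27 matrix over Z this has rank 8, with invariant factors (1,1,1,1,1,1,1,1).

The boundary map ∂_2: C_2 → C_1 acts by ∂[p,q,r] = [q,r] − [p,r] + [p,q]. For instance
  ∂[3,4,8] = [4,8] − [3,8] + [3,4],
  ∂[0,3,4] = [3,4] − [0,4] + [0,3].
The resulting 27×18 matrix has rank 18, and its Smith normal form has invariant factors (1,1,1,1,1,1,1,1,1,1,1,1,1,1,1,1,1,2).

Now H_k = ker ∂_k / im ∂_{k+1}, so:

  H_0: rank C_0 − rank ∂_1 = 9 − 8 = 1, and the invariant factors of ∂_1 are all 1, so H_0 ≅ Z.
  H_1: rank ker ∂_1 − rank ∂_2 = (27 − 8) − 18 = 1, and ∂_2 has invariant factor 2 > 1, so H_1 ≅ Z × Z/2.
  H_2: rank ker ∂_2 − rank ∂_3 = (18 − 18) − 0 = 0, and there is no ∂_3, so H_2 ≅ 0.

As a check, the Euler characteristic is 9 − 27 + 18 = 0, which agrees with 1 − 1 + 0 = 0.
(K is a triangulation of the Klein bottle.)

H_0 ≅ Z,  H_1 ≅ Z × Z/2,  H_2 = 0.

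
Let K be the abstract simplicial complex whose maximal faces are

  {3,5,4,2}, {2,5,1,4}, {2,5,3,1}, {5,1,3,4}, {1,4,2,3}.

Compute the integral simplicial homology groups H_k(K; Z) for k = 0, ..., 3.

K has 5 vertices, 10 edges, 10 triangles, 5 3-simplices.
rank ∂_0 = 0, rank ∂_1 = 4 ⇒ b_0 = 5 − 0 − 4 = 1; all invariant factors of ∂_1 are 1 so no torsion. So H_0 = Z.
rank ∂_1 = 4, rank ∂_2 = 6 ⇒ b_1 = 10 − 4 − 6 = 0; all invariant factors of ∂_2 are 1 so no torsion. So H_1 = 0.
rank ∂_2 = 6, rank ∂_3 = 4 ⇒ b_2 = 10 − 6 − 4 = 0; all invariant factors of ∂_3 are 1 so no torsion. So H_2 = 0.
rank ∂_3 = 4, rank ∂_4 = 0 ⇒ b_3 = 5 − 4 − 0 = 1. So H_3 = Z.

H_0 ≅ Z,  H_1 = 0,  H_2 = 0,  H_3 ≅ Z.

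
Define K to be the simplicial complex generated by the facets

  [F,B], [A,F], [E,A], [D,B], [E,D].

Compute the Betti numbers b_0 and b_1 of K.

b_0 = 1, b_1 = 1.

Order the vertices as A < B < D < E < F. Listing each simplex with vertices in this order, K has dimension 1 with simplices:

  0-simplices (5): A, B, D, E, F
  1-simplices (5): AE, AF, BD, BF, DE

so the chain groups are C_0 ≅ Z^5, C_1 ≅ Z^5.

The boundary map ∂_1: C_1 → C_0 is given by ∂[p,q] = [q] − [p]. For instance
  ∂BD = D − B.
This gives a 5×5 integer matrix of rank 4; reducing to Smith normal form yields diagonal entries (1,1,1,1).

Reading off H_k = ker ∂_k / im ∂_{k+1}:

  H_0: rank C_0 − rank ∂_1 = 5 − 4 = 1, and the invariant factors of ∂_1 are all 1, so H_0 ≅ Z.
  H_1: rank ker ∂_1 − rank ∂_2 = (5 − 4) − 0 = 1, and there is no ∂_2, so H_1 ≅ Z.

As a check, the Euler characteristic is 5 − 5 = 0, which agrees with 1 − 1 = 0.
(K is a triangulation of the circle S^1.)

Hence the Betti numbers are b_0 = 1, b_1 = 1.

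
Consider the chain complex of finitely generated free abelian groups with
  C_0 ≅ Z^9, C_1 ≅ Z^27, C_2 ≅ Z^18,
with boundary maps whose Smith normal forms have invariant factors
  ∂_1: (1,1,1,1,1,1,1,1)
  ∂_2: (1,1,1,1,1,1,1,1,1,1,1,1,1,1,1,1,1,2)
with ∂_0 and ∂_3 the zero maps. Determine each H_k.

H_0: b_0 = 9 − 0 − 8 = 1; torsion from ∂_1 factors > 1: none. So H_0 = Z.
H_1: b_1 = 27 − 8 − 18 = 1; torsion from ∂_2 factors > 1: [2]. So H_1 = Z × Z/2.
H_2: b_2 = 18 − 18 − 0 = 0; torsion from ∂_3 factors > 1: none. So H_2 = 0.

H_0 = Z,  H_1 = Z × Z/2,  H_2 = 0.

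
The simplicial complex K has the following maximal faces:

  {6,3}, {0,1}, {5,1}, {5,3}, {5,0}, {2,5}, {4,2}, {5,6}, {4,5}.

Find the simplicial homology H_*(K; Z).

H_0 = Z,  H_1 = Z^3.

We work with the vertex ordering 0 < 1 < 2 < 3 < 4 < 5 < 6. The simplices of K, each written with vertices in increasing order, are:

  0-simplices (7): [0], [1], [2], [3], [4], [5], [6]
  1-simplices (9): [0,1], [0,5], [1,5], [2,4], [2,5], [3,5], [3,6], [4,5], [5,6]

so the chain groups are C_0 ≅ Z^7, C_1 ≅ Z^9.

∂_1: C_1 → C_0 is given by ∂[p,q] = [q] − [p].
As a 7×9 matrix over Z this has rank 6, with invariant factors (1,1,1,1,1,1).

Now H_k = ker ∂_k / im ∂_{k+1}, so:

  H_0: rank C_0 − rank ∂_1 = 7 − 6 = 1, and the invariant factors of ∂_1 are all 1, so H_0 = Z.
  H_1: rank ker ∂_1 − rank ∂_2 = (9 − 6) − 0 = 3, and there is no ∂_2, so H_1 = Z^3.

As a check, the Euler characteristic is 7 − 9 = -2, which agrees with 1 − 3 = -2.
(K is a triangulation of a wedge of 3 circles.)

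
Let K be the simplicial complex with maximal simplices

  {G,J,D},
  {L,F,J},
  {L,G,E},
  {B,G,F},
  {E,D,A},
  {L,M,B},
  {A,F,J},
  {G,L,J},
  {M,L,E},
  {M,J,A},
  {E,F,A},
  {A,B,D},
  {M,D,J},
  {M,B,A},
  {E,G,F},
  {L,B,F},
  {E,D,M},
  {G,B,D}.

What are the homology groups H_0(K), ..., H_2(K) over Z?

H_0 = Z,  H_1 = Z ⊕ Z/2,  H_2 = 0.

We work with the vertex ordering A < B < D < E < F < G < J < L < M. The simplices of K, each written with vertices in increasing order, are:

  0-simplices (9): A, B, D, E, F, G, J, L, M
  1-simplices (27): AB, AD, AE, AF, AJ, AM, BD, BF, BG, BL, BM, DE, DG, DJ, DM, EF, EG, EL, EM, FG, FJ, FL, GJ, GL, JL, JM, LM
  2-simplices (18): ABD, ABM, ADE, AEF, AFJ, AJM, BDG, BFG, BFL, BLM, DEM, DGJ, DJM, EFG, EGL, ELM, FJL, GJL

so the chain groups are C_0 ≅ Z^9, C_1 ≅ Z^27, C_2 ≅ Z^18.

∂_1: C_1 → C_0 sends each edge [p,q] (with p < q) to q − p.
As a 9×27 matrix over Z this has rank 8, with invariant factors (1,1,1,1,1,1,1,1).

The boundary map ∂_2: C_2 → C_1 sends each 2-simplex [p,q,r] to [q,r] − [p,r] + [p,q]. For instance
  ∂ABM = BM − AM + AB,
  ∂ADE = DE − AE + AD.
The resulting 27×18 matrix has rank 18, and its Smith normal form has invariant factors (1,1,1,1,1,1,1,1,1,1,1,1,1,1,1,1,1,2).

Computing H_k = (kernel of ∂_k) / (image of ∂_{k+1}):

  H_0: rank C_0 − rank ∂_1 = 9 − 8 = 1, and the invariant factors of ∂_1 are all 1, so H_0 ≅ Z.
  H_1: rank ker ∂_1 − rank ∂_2 = (27 − 8) − 18 = 1, and ∂_2 has invariant factor 2 > 1, so H_1 ≅ Z ⊕ Z/2.
  H_2: rank ker ∂_2 − rank ∂_3 = (18 − 18) − 0 = 0, and there is no ∂_3, so H_2 ≅ 0.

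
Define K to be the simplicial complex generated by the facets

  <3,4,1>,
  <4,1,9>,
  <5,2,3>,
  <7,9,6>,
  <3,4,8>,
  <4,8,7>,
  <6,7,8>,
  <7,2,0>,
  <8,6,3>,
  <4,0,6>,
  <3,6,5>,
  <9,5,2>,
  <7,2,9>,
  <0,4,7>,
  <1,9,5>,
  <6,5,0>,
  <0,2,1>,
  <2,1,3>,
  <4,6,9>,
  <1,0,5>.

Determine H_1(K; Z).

H_1 = Z ⊕ Z/2.

Order the vertices as 0 < 1 < 2 < 3 < 4 < 5 < 6 < 7 < 8 < 9. Listing each simplex with vertices in this order, K has dimension 2 with simplices:

  0-simplices (10): [0], [1], [2], [3], [4], [5], [6], [7], [8], [9]
  1-simplices (30): (30 of them)
  2-simplices (20): (20 of them)

giving chain groups C_0 ≅ Z^10, C_1 ≅ Z^30, C_2 ≅ Z^20.

∂_1: C_1 → C_0 is given by ∂[p,q] = [q] − [p].
As a 10×30 matrix over Z this has rank 9, with invariant factors (1,1,1,1,1,1,1,1,1).

Boundary ∂_2: C_2 → C_1 acts by ∂[p,q,r] = [q,r] − [p,r] + [p,q]. For instance
  ∂[2,3,5] = [3,5] − [2,5] + [2,3],
  ∂[1,4,9] = [4,9] − [1,9] + [1,4].
As a 30×20 matrix over Z this has rank 20, with invariant factors (1,1,1,1,1,1,1,1,1,1,1,1,1,1,1,1,1,1,1,2).

Reading off H_k = ker ∂_k / im ∂_{k+1}:

  H_1: rank ker ∂_1 − rank ∂_2 = (30 − 9) − 20 = 1, and ∂_2 has invariant factor 2 > 1, so H_1 = Z ⊕ Z/2.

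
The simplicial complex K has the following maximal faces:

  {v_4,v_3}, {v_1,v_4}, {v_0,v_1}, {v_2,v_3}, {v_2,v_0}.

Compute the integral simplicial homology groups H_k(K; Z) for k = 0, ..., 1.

H_0 ≅ Z,  H_1 ≅ Z.

Order the vertices as v_0 < v_1 < v_2 < v_3 < v_4. Listing each simplex with vertices in this order, K has dimension 1 with simplices:

  0-simplices (5): [v_0], [v_1], [v_2], [v_3], [v_4]
  1-simplices (5): [v_0,v_1], [v_0,v_2], [v_1,v_4], [v_2,v_3], [v_3,v_4]

giving chain groups C_0 ≅ Z^5, C_1 ≅ Z^5.

Boundary ∂_1: C_1 → C_0 maps an edge to its endpoints' difference, ∂[p,q] = q − p.
The 5×5 boundary matrix has rank 4 and Smith normal form diag(1,1,1,1).

Reading off H_k = ker ∂_k / im ∂_{k+1}:

  H_0: rank C_0 − rank ∂_1 = 5 − 4 = 1, and the invariant factors of ∂_1 are all 1, so H_0 = Z.
  H_1: rank ker ∂_1 − rank ∂_2 = (5 − 4) − 0 = 1, and there is no ∂_2, so H_1 = Z.

As a check, the Euler characteristic is 5 − 5 = 0, which agrees with 1 − 1 = 0.
(K is a triangulation of the circle S^1.)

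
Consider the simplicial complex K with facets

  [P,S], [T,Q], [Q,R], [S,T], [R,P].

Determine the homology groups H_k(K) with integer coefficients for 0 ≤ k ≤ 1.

We work with the vertex ordering P < Q < R < S < T. The simplices of K, each written with vertices in increasing order, are:

  0-simplices (5): P, Q, R, S, T
  1-simplices (5): PR, PS, QR, QT, ST

Hence C_0 ≅ Z^5, C_1 ≅ Z^5.

The boundary map ∂_1: C_1 → C_0 is given by ∂[p,q] = [q] − [p].
This gives a 5×5 integer matrix of rank 4; reducing to Smith normal form yields diagonal entries (1,1,1,1).

Now H_k = ker ∂_k / im ∂_{k+1}, so:

  H_0: rank C_0 − rank ∂_1 = 5 − 4 = 1, and the invariant factors of ∂_1 are all 1, so H_0 ≅ Z.
  H_1: rank ker ∂_1 − rank ∂_2 = (5 − 4) − 0 = 1, and there is no ∂_2, so H_1 ≅ Z.

H_0 ≅ Z,  H_1 ≅ Z.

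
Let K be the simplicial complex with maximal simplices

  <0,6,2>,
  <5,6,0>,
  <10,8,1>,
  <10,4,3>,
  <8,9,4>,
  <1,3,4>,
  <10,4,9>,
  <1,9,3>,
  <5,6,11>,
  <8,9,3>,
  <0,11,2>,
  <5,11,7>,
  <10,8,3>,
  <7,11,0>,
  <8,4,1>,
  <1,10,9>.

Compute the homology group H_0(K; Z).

H_0 = Z^2.

Order the vertices as 0 < 1 < 2 < 3 < 4 < 5 < 6 < 7 < 8 < 9 < 10 < 11. Listing each simplex with vertices in this order, K has dimension 2 with simplices:

  0-simplices (12): [0], [1], [2], [3], [4], [5], [6], [7], [8], [9], [10], [11]
  1-simplices (27): (27 of them)
  2-simplices (16): [0,2,6], [0,2,11], [0,5,6], [0,7,11], [1,3,4], [1,3,9], [1,4,8], [1,8,10], [1,9,10], [3,4,10], [3,8,9], [3,8,10], [4,8,9], [4,9,10], [5,6,11], [5,7,11]

Hence C_0 ≅ Z^12, C_1 ≅ Z^27, C_2 ≅ Z^16.

∂_1: C_1 → C_0 is given by ∂[p,q] = [q] − [p]. For instance
  ∂[1,9] = [9] − [1].
As a 12×27 matrix over Z this has rank 10, with invariant factors (1,1,1,1,1,1,1,1,1,1).

Boundary ∂_2: C_2 → C_1 sends each 2-simplex [p,q,r] to [q,r] − [p,r] + [p,q]. For instance
  ∂[0,7,11] = [7,11] − [0,11] + [0,7],
  ∂[5,6,11] = [6,11] − [5,11] + [5,6].
The resulting 27×16 matrix has rank 16, and its Smith normal form has invariant factors (1,1,1,1,1,1,1,1,1,1,1,1,1,1,1,2).

Computing H_k = (kernel of ∂_k) / (image of ∂_{k+1}):

  H_0: rank C_0 − rank ∂_1 = 12 − 10 = 2, and the invariant factors of ∂_1 are all 1, so H_0 = Z^2.

(K is a triangulation of the disjoint union of the real projective plane RP^2 and the cylinder S^1 x I.)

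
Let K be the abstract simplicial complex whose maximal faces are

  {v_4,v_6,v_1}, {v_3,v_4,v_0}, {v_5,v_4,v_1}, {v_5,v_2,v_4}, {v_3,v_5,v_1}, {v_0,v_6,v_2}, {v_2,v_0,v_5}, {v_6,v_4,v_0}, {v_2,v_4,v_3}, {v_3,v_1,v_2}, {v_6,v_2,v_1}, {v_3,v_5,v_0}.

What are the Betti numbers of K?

K has 7 vertices, 18 edges, 12 triangles.
rank ∂_0 = 0, rank ∂_1 = 6 ⇒ b_0 = 7 − 0 − 6 = 1; all invariant factors of ∂_1 are 1 so no torsion. So H_0 = Z.
rank ∂_1 = 6, rank ∂_2 = 12 ⇒ b_1 = 18 − 6 − 12 = 0; ∂_2 has invariant factor(s) [2] giving torsion. So H_1 = Z_2.
rank ∂_2 = 12, rank ∂_3 = 0 ⇒ b_2 = 12 − 12 − 0 = 0. So H_2 = 0.

b_0 = 1, b_1 = 0, b_2 = 0.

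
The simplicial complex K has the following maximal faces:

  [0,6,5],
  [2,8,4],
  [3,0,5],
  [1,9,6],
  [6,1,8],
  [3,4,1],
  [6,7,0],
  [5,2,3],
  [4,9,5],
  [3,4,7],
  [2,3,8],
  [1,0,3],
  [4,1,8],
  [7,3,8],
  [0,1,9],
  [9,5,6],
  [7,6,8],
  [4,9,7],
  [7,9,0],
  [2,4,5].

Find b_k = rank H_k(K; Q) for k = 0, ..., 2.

b_0 = 1, b_1 = 1, b_2 = 0.

K has 10 vertices, 30 edges, 20 triangles.
rank ∂_0 = 0, rank ∂_1 = 9 ⇒ b_0 = 10 − 0 − 9 = 1; all invariant factors of ∂_1 are 1 so no torsion. So H_0 ≅ Z.
rank ∂_1 = 9, rank ∂_2 = 20 ⇒ b_1 = 30 − 9 − 20 = 1; ∂_2 has invariant factor(s) [2] giving torsion. So H_1 ≅ Z ⊕ Z/2.
rank ∂_2 = 20, rank ∂_3 = 0 ⇒ b_2 = 20 − 20 − 0 = 0. So H_2 ≅ 0.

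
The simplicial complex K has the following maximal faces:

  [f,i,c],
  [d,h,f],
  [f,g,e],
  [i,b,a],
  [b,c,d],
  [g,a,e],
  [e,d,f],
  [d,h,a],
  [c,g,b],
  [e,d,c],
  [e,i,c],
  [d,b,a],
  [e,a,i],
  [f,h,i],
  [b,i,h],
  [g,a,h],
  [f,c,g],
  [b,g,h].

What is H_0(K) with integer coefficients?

H_0 ≅ Z.

Take the total order a < b < c < d < e < f < g < h < i on the vertex set. Then K (dimension 2) consists of the simplices:

  0-simplices (9): a, b, c, d, e, f, g, h, i
  1-simplices (27): ab, ad, ae, ag, ah, ai, bc, bd, bg, bh, bi, cd, ce, cf, cg, ci, de, df, dh, ef, eg, ei, fg, fh, fi, gh, hi
  2-simplices (18): abd, abi, adh, aeg, aei, agh, bcd, bcg, bgh, bhi, cde, cei, cfg, cfi, def, dfh, efg, fhi

so the chain groups are C_0 ≅ Z^9, C_1 ≅ Z^27, C_2 ≅ Z^18.

Boundary ∂_1: C_1 → C_0 is given by ∂[p,q] = [q] − [p]. For instance
  ∂ab = b − a.
The resulting 9×27 matrix has rank 8, and its Smith normal form has invariant factors (1,1,1,1,1,1,1,1).

The boundary map ∂_2: C_2 → C_1 acts by ∂[p,q,r] = [q,r] − [p,r] + [p,q]. For instance
  ∂def = ef − df + de,
  ∂aeg = eg − ag + ae.
The 27×18 boundary matrix has rank 18 and Smith normal form diag(1,1,1,1,1,1,1,1,1,1,1,1,1,1,1,1,1,2).

Now H_k = ker ∂_k / im ∂_{k+1}, so:

  H_0: rank C_0 − rank ∂_1 = 9 − 8 = 1, and the invariant factors of ∂_1 are all 1, so H_0 = Z.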